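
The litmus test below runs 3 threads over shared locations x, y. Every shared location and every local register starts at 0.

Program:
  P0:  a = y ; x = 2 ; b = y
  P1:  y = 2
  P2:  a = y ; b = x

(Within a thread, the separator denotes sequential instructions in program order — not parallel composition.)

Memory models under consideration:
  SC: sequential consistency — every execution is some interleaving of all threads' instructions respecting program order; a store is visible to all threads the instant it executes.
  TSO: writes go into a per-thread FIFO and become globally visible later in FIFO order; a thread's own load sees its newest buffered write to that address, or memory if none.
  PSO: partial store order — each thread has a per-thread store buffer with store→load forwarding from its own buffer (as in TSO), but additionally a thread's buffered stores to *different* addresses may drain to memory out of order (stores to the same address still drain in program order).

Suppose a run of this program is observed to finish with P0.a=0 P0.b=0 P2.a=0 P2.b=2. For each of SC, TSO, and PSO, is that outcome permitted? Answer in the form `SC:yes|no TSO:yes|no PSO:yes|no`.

outcome vector order: (P0.a,P0.b,P2.a,P2.b)
under SC → 0000; 0002; 0022; 0200; 0202; 0220; 0222; 2200; 2202; 2220; 2222
under TSO → 0000; 0002; 0020; 0022; 0200; 0202; 0220; 0222; 2200; 2202; 2220; 2222
under PSO → 0000; 0002; 0020; 0022; 0200; 0202; 0220; 0222; 2200; 2202; 2220; 2222
target 0002 ∈ {SC,TSO,PSO}

SC:yes TSO:yes PSO:yes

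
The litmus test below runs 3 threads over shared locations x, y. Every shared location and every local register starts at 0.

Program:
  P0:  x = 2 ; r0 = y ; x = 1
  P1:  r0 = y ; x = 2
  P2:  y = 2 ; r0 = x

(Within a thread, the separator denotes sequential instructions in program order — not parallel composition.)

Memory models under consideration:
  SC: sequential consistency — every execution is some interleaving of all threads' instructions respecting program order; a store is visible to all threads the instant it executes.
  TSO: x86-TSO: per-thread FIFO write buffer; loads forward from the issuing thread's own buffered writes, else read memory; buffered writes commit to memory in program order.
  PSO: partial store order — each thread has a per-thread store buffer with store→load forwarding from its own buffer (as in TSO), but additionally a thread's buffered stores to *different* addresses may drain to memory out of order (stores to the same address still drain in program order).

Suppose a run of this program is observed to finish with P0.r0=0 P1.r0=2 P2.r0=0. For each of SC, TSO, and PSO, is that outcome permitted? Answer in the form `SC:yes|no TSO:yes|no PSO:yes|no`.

outcome vector order: (P0.r0,P1.r0,P2.r0)
SC: 10 outcomes — {0/0/1, 0/0/2, 0/2/1, 0/2/2, 2/0/0, 2/0/1, 2/0/2, 2/2/0, 2/2/1, 2/2/2}
TSO: 12 outcomes — {0/0/0, 0/0/1, 0/0/2, 0/2/0, 0/2/1, 0/2/2, 2/0/0, 2/0/1, 2/0/2, 2/2/0, 2/2/1, 2/2/2}
PSO: 12 outcomes — {0/0/0, 0/0/1, 0/0/2, 0/2/0, 0/2/1, 0/2/2, 2/0/0, 2/0/1, 2/0/2, 2/2/0, 2/2/1, 2/2/2}
target 0/2/0 ∈ {TSO,PSO}

SC:no TSO:yes PSO:yes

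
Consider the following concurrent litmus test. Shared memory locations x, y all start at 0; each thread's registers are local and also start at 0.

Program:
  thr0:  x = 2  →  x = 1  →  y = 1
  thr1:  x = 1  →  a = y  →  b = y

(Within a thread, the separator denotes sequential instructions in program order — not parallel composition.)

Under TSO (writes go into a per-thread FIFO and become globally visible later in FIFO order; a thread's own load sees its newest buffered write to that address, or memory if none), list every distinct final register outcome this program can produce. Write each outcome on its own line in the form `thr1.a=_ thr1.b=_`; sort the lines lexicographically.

outcome vector order: (thr1.a,thr1.b)
|TSO outcomes| = 3

thr1.a=0 thr1.b=0
thr1.a=0 thr1.b=1
thr1.a=1 thr1.b=1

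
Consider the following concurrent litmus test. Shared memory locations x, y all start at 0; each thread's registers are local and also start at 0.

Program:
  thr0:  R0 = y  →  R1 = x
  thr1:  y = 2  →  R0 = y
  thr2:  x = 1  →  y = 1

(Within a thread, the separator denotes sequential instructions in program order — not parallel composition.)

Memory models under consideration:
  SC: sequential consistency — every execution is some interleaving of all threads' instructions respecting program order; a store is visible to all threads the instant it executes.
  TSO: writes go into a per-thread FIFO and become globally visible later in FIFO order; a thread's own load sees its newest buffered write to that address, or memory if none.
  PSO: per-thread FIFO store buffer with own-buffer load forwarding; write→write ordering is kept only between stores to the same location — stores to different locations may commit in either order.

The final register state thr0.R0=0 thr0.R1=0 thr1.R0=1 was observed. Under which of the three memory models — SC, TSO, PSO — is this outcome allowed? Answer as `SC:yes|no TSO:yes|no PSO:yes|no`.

outcome vector order: (thr0.R0,thr0.R1,thr1.R0)
[SC] allowed = {<0 0 1>, <0 0 2>, <0 1 1>, <0 1 2>, <1 1 1>, <1 1 2>, <2 0 1>, <2 0 2>, <2 1 1>, <2 1 2>}
[TSO] allowed = {<0 0 1>, <0 0 2>, <0 1 1>, <0 1 2>, <1 1 1>, <1 1 2>, <2 0 1>, <2 0 2>, <2 1 1>, <2 1 2>}
[PSO] allowed = {<0 0 1>, <0 0 2>, <0 1 1>, <0 1 2>, <1 0 1>, <1 0 2>, <1 1 1>, <1 1 2>, <2 0 1>, <2 0 2>, <2 1 1>, <2 1 2>}
target <0 0 1> ∈ {SC,TSO,PSO}

SC:yes TSO:yes PSO:yes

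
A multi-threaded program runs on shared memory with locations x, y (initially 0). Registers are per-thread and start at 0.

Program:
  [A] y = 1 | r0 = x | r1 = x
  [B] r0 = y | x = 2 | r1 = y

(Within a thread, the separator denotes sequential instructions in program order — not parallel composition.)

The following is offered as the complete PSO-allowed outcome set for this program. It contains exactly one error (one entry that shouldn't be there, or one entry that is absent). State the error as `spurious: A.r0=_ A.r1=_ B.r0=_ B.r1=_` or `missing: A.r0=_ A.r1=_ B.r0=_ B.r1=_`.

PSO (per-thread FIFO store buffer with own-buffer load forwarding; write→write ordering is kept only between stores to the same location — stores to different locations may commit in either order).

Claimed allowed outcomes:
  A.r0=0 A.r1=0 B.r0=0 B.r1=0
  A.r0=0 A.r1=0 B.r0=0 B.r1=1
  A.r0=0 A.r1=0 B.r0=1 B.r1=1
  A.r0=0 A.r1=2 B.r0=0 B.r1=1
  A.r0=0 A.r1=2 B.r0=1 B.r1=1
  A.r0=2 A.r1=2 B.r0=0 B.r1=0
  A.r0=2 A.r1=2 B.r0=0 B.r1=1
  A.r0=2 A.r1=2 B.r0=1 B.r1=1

outcome vector order: (A.r0,A.r1,B.r0,B.r1)
[PSO] allowed = {0/0/0/0, 0/0/0/1, 0/0/1/1, 0/2/0/0, 0/2/0/1, 0/2/1/1, 2/2/0/0, 2/2/0/1, 2/2/1/1}
PSO∖claimed = {0/2/0/0}

missing: A.r0=0 A.r1=2 B.r0=0 B.r1=0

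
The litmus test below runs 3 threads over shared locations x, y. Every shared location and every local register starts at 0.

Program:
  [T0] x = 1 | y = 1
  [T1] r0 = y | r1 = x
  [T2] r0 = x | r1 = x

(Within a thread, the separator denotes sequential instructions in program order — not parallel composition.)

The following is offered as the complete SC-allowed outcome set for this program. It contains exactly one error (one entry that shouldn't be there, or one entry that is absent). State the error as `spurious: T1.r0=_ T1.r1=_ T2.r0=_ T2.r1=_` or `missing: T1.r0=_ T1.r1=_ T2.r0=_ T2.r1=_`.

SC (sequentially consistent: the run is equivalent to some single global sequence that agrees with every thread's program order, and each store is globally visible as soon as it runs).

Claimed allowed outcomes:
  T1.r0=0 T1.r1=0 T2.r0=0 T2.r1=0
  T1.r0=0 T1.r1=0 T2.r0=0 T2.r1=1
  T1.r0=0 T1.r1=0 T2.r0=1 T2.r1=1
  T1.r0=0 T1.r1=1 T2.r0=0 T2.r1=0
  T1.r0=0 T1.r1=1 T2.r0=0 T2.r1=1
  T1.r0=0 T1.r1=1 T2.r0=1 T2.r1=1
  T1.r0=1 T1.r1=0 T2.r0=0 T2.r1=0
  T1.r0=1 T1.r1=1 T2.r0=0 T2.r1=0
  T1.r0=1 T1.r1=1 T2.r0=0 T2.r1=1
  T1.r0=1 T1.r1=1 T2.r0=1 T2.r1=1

outcome vector order: (T1.r0,T1.r1,T2.r0,T2.r1)
SC (9): 0000 0001 0011 0100 0101 0111 1100 1101 1111
claimed∖SC = {1000}

spurious: T1.r0=1 T1.r1=0 T2.r0=0 T2.r1=0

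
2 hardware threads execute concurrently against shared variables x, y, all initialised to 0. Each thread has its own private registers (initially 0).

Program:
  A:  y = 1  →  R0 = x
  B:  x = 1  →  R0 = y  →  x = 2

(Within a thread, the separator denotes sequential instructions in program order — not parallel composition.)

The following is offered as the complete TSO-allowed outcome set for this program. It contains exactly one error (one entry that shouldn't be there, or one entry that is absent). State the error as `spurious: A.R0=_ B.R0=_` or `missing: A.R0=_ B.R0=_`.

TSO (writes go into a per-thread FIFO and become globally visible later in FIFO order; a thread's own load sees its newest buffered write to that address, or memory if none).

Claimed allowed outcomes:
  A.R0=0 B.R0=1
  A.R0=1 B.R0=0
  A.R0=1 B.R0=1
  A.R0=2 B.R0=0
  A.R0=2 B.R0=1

missing: A.R0=0 B.R0=0

outcome vector order: (A.R0,B.R0)
under TSO → 0/0, 0/1, 1/0, 1/1, 2/0, 2/1
TSO∖claimed = {0/0}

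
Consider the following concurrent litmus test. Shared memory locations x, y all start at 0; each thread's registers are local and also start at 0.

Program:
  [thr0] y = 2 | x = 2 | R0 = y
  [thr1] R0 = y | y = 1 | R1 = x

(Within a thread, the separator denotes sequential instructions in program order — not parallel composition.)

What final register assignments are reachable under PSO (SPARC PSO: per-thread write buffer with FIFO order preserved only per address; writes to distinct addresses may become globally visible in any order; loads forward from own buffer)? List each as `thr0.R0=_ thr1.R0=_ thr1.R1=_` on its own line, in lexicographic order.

thr0.R0=1 thr1.R0=0 thr1.R1=0
thr0.R0=1 thr1.R0=0 thr1.R1=2
thr0.R0=1 thr1.R0=2 thr1.R1=0
thr0.R0=1 thr1.R0=2 thr1.R1=2
thr0.R0=2 thr1.R0=0 thr1.R1=0
thr0.R0=2 thr1.R0=0 thr1.R1=2
thr0.R0=2 thr1.R0=2 thr1.R1=0
thr0.R0=2 thr1.R0=2 thr1.R1=2

outcome vector order: (thr0.R0,thr1.R0,thr1.R1)
|PSO outcomes| = 8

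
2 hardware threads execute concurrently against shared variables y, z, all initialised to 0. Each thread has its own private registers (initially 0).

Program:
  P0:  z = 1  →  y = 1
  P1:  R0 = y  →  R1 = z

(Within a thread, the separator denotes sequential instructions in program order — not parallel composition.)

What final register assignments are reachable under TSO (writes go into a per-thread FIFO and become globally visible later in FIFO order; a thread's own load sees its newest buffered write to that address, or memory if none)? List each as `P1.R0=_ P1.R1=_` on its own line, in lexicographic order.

outcome vector order: (P1.R0,P1.R1)
|TSO outcomes| = 3

P1.R0=0 P1.R1=0
P1.R0=0 P1.R1=1
P1.R0=1 P1.R1=1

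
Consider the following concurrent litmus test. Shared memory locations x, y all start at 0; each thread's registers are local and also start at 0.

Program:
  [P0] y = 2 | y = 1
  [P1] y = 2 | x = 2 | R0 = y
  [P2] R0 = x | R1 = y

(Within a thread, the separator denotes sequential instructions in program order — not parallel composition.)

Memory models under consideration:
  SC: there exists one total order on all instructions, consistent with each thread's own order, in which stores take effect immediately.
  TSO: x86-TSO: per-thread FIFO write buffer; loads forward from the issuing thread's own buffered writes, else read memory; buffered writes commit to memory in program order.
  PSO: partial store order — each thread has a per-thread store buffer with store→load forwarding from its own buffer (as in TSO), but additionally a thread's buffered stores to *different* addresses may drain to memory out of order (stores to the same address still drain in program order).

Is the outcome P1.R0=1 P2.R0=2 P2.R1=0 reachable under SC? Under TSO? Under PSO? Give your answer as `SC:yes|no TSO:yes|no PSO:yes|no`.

SC:no TSO:no PSO:yes

outcome vector order: (P1.R0,P2.R0,P2.R1)
SC (10): 100; 101; 102; 121; 122; 200; 201; 202; 221; 222
TSO (10): 100; 101; 102; 121; 122; 200; 201; 202; 221; 222
PSO (12): 100; 101; 102; 120; 121; 122; 200; 201; 202; 220; 221; 222
target 120 ∈ {PSO}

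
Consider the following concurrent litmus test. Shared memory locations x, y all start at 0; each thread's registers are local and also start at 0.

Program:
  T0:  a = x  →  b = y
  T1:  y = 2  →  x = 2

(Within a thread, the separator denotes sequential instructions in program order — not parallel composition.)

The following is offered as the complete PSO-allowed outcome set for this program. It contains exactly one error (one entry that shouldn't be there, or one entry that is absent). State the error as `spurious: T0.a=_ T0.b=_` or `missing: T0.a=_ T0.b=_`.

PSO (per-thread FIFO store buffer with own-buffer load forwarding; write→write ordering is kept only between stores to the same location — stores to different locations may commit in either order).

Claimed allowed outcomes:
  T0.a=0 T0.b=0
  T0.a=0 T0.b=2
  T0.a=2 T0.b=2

outcome vector order: (T0.a,T0.b)
under PSO → <0 0> <0 2> <2 0> <2 2>
PSO∖claimed = {<2 0>}

missing: T0.a=2 T0.b=0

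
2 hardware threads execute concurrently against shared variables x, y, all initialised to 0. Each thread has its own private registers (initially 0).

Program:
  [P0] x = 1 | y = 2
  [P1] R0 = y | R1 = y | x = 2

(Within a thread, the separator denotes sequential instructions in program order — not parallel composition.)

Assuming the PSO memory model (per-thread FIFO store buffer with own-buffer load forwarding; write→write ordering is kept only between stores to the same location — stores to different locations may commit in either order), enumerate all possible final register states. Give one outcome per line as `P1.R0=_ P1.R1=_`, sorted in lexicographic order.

outcome vector order: (P1.R0,P1.R1)
|PSO outcomes| = 3

P1.R0=0 P1.R1=0
P1.R0=0 P1.R1=2
P1.R0=2 P1.R1=2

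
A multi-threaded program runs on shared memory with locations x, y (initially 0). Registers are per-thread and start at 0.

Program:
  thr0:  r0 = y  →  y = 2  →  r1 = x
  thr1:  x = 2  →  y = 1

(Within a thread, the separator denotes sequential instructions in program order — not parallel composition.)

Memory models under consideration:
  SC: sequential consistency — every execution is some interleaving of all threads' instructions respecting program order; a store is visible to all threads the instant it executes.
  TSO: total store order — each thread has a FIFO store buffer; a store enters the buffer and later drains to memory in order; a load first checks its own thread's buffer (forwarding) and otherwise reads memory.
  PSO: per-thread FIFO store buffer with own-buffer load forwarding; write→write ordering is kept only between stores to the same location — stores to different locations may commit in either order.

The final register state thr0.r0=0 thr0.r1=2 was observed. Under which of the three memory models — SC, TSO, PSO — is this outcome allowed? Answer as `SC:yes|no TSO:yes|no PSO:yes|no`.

outcome vector order: (thr0.r0,thr0.r1)
[SC] allowed = {0/0; 0/2; 1/2}
[TSO] allowed = {0/0; 0/2; 1/2}
[PSO] allowed = {0/0; 0/2; 1/0; 1/2}
target 0/2 ∈ {SC,TSO,PSO}

SC:yes TSO:yes PSO:yes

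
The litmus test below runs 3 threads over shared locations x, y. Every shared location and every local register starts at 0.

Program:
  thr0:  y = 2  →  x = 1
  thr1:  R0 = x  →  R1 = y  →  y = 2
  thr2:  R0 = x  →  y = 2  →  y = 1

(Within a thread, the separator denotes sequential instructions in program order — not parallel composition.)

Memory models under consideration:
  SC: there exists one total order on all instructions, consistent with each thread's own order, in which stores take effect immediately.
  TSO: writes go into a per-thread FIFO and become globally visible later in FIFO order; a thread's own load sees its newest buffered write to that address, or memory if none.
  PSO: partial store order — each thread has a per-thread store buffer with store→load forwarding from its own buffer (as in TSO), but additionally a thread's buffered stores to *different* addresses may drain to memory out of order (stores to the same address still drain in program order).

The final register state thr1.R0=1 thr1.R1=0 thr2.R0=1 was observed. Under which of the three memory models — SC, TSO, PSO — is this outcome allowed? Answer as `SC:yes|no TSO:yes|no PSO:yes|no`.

outcome vector order: (thr1.R0,thr1.R1,thr2.R0)
under SC → 0/0/0; 0/0/1; 0/1/0; 0/1/1; 0/2/0; 0/2/1; 1/1/0; 1/1/1; 1/2/0; 1/2/1
under TSO → 0/0/0; 0/0/1; 0/1/0; 0/1/1; 0/2/0; 0/2/1; 1/1/0; 1/1/1; 1/2/0; 1/2/1
under PSO → 0/0/0; 0/0/1; 0/1/0; 0/1/1; 0/2/0; 0/2/1; 1/0/0; 1/0/1; 1/1/0; 1/1/1; 1/2/0; 1/2/1
target 1/0/1 ∈ {PSO}

SC:no TSO:no PSO:yes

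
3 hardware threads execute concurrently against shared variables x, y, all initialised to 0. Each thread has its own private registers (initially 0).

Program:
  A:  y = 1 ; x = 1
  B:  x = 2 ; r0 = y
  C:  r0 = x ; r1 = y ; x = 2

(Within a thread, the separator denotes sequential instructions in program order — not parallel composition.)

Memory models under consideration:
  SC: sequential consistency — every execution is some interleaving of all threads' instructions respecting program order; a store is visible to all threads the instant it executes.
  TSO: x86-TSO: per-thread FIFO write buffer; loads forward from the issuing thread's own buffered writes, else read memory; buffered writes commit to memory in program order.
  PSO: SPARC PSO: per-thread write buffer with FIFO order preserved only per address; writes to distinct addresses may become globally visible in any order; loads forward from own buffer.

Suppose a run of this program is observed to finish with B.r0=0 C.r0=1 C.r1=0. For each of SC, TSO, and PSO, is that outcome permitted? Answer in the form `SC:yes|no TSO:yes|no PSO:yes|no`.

SC:no TSO:no PSO:yes

outcome vector order: (B.r0,C.r0,C.r1)
under SC → (0,0,0) (0,0,1) (0,1,1) (0,2,0) (0,2,1) (1,0,0) (1,0,1) (1,1,1) (1,2,0) (1,2,1)
under TSO → (0,0,0) (0,0,1) (0,1,1) (0,2,0) (0,2,1) (1,0,0) (1,0,1) (1,1,1) (1,2,0) (1,2,1)
under PSO → (0,0,0) (0,0,1) (0,1,0) (0,1,1) (0,2,0) (0,2,1) (1,0,0) (1,0,1) (1,1,0) (1,1,1) (1,2,0) (1,2,1)
target (0,1,0) ∈ {PSO}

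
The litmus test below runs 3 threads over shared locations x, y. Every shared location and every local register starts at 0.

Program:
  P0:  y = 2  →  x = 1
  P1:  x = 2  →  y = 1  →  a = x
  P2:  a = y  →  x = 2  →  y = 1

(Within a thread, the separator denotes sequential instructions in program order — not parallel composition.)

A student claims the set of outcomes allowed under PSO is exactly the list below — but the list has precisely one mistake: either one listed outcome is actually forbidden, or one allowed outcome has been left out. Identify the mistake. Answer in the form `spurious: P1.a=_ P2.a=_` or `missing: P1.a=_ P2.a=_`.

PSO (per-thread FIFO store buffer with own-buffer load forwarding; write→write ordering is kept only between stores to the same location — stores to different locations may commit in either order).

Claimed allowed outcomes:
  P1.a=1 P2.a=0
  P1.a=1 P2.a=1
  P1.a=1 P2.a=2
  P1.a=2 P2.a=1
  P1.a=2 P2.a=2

missing: P1.a=2 P2.a=0

outcome vector order: (P1.a,P2.a)
under PSO → 1/0 1/1 1/2 2/0 2/1 2/2
PSO∖claimed = {2/0}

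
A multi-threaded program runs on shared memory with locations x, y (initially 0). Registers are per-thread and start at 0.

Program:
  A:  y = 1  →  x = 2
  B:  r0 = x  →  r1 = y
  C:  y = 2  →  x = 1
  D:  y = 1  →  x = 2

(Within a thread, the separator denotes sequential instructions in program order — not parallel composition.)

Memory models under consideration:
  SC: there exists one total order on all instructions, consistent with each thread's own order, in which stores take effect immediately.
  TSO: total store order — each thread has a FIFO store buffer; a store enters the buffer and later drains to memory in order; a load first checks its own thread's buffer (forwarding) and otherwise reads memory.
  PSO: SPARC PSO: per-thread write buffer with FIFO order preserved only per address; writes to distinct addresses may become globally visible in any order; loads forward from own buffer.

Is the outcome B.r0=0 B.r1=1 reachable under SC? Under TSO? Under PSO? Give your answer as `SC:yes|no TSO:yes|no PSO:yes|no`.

SC:yes TSO:yes PSO:yes

outcome vector order: (B.r0,B.r1)
under SC → 0/0, 0/1, 0/2, 1/1, 1/2, 2/1, 2/2
under TSO → 0/0, 0/1, 0/2, 1/1, 1/2, 2/1, 2/2
under PSO → 0/0, 0/1, 0/2, 1/0, 1/1, 1/2, 2/0, 2/1, 2/2
target 0/1 ∈ {SC,TSO,PSO}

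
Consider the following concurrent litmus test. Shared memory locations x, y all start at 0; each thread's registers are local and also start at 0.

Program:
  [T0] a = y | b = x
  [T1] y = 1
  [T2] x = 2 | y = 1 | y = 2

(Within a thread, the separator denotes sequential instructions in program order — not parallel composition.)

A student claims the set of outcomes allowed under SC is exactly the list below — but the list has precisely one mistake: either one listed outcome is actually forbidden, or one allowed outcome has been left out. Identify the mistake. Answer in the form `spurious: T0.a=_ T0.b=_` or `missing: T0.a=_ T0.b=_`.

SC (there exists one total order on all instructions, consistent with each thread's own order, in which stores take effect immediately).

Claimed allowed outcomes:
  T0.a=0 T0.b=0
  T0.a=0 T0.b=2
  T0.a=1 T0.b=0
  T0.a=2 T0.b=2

missing: T0.a=1 T0.b=2

outcome vector order: (T0.a,T0.b)
SC: 5 outcomes — {<0 0>, <0 2>, <1 0>, <1 2>, <2 2>}
SC∖claimed = {<1 2>}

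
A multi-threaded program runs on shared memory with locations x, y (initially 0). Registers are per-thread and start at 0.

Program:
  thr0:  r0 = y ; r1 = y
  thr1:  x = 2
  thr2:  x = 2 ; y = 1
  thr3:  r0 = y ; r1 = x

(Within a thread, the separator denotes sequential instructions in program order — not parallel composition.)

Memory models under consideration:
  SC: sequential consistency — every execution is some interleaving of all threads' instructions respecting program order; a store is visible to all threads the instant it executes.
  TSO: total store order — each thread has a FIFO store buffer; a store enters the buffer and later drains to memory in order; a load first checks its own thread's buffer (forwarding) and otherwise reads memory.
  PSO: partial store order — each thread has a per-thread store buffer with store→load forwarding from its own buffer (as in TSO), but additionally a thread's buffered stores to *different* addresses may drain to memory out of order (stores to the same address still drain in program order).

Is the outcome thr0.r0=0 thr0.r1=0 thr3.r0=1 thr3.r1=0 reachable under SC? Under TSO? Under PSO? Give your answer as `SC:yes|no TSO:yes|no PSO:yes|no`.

SC:no TSO:no PSO:yes

outcome vector order: (thr0.r0,thr0.r1,thr3.r0,thr3.r1)
[SC] allowed = {(0,0,0,0); (0,0,0,2); (0,0,1,2); (0,1,0,0); (0,1,0,2); (0,1,1,2); (1,1,0,0); (1,1,0,2); (1,1,1,2)}
[TSO] allowed = {(0,0,0,0); (0,0,0,2); (0,0,1,2); (0,1,0,0); (0,1,0,2); (0,1,1,2); (1,1,0,0); (1,1,0,2); (1,1,1,2)}
[PSO] allowed = {(0,0,0,0); (0,0,0,2); (0,0,1,0); (0,0,1,2); (0,1,0,0); (0,1,0,2); (0,1,1,0); (0,1,1,2); (1,1,0,0); (1,1,0,2); (1,1,1,0); (1,1,1,2)}
target (0,0,1,0) ∈ {PSO}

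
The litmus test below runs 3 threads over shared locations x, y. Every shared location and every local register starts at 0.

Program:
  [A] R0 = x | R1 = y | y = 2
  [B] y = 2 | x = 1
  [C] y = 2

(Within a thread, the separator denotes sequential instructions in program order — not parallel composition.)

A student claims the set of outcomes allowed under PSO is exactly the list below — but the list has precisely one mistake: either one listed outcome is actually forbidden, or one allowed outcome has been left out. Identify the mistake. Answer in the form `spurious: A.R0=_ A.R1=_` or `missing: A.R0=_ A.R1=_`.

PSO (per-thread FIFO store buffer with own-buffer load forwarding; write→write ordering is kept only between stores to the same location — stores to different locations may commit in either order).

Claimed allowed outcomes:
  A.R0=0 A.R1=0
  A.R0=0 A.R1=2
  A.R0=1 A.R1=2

missing: A.R0=1 A.R1=0

outcome vector order: (A.R0,A.R1)
PSO (4): <0 0> <0 2> <1 0> <1 2>
PSO∖claimed = {<1 0>}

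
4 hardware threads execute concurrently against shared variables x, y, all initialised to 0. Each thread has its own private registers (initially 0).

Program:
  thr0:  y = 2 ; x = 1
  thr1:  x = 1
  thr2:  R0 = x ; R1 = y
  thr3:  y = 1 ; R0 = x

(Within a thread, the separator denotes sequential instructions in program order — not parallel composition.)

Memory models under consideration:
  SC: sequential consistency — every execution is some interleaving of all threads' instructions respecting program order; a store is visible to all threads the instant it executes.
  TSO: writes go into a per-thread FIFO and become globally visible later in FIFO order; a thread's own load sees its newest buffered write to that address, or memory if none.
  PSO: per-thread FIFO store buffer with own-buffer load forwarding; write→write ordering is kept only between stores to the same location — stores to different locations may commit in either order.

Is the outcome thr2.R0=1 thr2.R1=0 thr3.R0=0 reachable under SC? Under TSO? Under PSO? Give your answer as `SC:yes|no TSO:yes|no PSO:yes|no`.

SC:no TSO:yes PSO:yes

outcome vector order: (thr2.R0,thr2.R1,thr3.R0)
SC: 11 outcomes — {<0 0 0> <0 0 1> <0 1 0> <0 1 1> <0 2 0> <0 2 1> <1 0 1> <1 1 0> <1 1 1> <1 2 0> <1 2 1>}
TSO: 12 outcomes — {<0 0 0> <0 0 1> <0 1 0> <0 1 1> <0 2 0> <0 2 1> <1 0 0> <1 0 1> <1 1 0> <1 1 1> <1 2 0> <1 2 1>}
PSO: 12 outcomes — {<0 0 0> <0 0 1> <0 1 0> <0 1 1> <0 2 0> <0 2 1> <1 0 0> <1 0 1> <1 1 0> <1 1 1> <1 2 0> <1 2 1>}
target <1 0 0> ∈ {TSO,PSO}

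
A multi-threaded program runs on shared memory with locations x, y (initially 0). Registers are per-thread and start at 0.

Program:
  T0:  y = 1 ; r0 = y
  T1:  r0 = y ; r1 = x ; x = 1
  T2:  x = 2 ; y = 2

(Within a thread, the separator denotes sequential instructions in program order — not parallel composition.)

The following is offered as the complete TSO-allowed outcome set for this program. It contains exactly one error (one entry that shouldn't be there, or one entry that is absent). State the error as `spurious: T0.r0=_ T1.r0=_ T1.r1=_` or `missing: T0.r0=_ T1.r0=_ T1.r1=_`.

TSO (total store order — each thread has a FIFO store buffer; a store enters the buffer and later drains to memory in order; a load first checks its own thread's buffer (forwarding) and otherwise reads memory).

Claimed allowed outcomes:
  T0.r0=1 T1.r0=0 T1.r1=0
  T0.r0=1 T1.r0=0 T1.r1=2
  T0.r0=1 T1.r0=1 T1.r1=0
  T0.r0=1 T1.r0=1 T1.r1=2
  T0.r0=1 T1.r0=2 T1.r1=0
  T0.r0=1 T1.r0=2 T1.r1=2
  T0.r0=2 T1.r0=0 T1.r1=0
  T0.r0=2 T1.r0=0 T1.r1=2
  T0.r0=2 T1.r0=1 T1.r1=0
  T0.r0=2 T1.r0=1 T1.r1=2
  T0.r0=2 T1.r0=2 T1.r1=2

outcome vector order: (T0.r0,T1.r0,T1.r1)
under TSO → (1,0,0); (1,0,2); (1,1,0); (1,1,2); (1,2,2); (2,0,0); (2,0,2); (2,1,0); (2,1,2); (2,2,2)
claimed∖TSO = {(1,2,0)}

spurious: T0.r0=1 T1.r0=2 T1.r1=0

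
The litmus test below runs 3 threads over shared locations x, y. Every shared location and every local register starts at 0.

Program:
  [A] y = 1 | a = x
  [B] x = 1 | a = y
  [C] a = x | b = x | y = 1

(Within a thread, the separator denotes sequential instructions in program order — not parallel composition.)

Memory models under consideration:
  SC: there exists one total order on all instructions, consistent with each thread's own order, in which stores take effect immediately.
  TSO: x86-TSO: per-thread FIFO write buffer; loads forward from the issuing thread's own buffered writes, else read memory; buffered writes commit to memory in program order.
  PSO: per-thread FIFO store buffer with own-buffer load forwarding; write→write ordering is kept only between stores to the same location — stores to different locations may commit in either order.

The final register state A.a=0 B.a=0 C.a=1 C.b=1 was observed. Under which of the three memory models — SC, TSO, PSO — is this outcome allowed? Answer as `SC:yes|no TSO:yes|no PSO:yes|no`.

SC:no TSO:yes PSO:yes

outcome vector order: (A.a,B.a,C.a,C.b)
[SC] allowed = {0100; 0101; 0111; 1000; 1001; 1011; 1100; 1101; 1111}
[TSO] allowed = {0000; 0001; 0011; 0100; 0101; 0111; 1000; 1001; 1011; 1100; 1101; 1111}
[PSO] allowed = {0000; 0001; 0011; 0100; 0101; 0111; 1000; 1001; 1011; 1100; 1101; 1111}
target 0011 ∈ {TSO,PSO}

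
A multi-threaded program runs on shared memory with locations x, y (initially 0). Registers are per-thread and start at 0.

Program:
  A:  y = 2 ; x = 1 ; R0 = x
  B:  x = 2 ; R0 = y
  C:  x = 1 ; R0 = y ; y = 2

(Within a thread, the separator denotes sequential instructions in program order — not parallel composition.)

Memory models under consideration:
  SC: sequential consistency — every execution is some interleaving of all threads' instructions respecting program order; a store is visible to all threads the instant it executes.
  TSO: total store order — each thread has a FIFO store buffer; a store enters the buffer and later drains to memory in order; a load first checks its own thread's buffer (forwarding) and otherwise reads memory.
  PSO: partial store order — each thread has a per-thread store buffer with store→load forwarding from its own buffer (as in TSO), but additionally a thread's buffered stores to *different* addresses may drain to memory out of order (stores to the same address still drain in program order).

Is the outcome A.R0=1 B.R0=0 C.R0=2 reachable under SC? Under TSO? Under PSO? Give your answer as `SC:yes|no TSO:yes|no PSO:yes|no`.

outcome vector order: (A.R0,B.R0,C.R0)
SC (6): 1/0/0 1/0/2 1/2/0 1/2/2 2/2/0 2/2/2
TSO (8): 1/0/0 1/0/2 1/2/0 1/2/2 2/0/0 2/0/2 2/2/0 2/2/2
PSO (8): 1/0/0 1/0/2 1/2/0 1/2/2 2/0/0 2/0/2 2/2/0 2/2/2
target 1/0/2 ∈ {SC,TSO,PSO}

SC:yes TSO:yes PSO:yes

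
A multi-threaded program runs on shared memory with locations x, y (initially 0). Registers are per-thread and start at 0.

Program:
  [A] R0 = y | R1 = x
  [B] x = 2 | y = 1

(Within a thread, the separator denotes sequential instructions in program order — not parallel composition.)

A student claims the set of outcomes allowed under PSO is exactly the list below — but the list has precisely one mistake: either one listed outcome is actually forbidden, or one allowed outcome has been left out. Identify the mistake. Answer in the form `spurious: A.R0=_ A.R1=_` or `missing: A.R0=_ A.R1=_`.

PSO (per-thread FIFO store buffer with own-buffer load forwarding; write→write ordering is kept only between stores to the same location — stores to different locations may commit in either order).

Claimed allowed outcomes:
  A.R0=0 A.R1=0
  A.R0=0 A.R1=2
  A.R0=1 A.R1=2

outcome vector order: (A.R0,A.R1)
[PSO] allowed = {<0 0> <0 2> <1 0> <1 2>}
PSO∖claimed = {<1 0>}

missing: A.R0=1 A.R1=0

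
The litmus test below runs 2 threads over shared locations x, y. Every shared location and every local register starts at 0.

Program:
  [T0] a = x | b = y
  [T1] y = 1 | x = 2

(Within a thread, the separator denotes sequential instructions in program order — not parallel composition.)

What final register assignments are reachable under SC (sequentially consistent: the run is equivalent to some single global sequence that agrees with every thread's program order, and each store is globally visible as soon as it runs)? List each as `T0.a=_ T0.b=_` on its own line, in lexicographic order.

outcome vector order: (T0.a,T0.b)
|SC outcomes| = 3

T0.a=0 T0.b=0
T0.a=0 T0.b=1
T0.a=2 T0.b=1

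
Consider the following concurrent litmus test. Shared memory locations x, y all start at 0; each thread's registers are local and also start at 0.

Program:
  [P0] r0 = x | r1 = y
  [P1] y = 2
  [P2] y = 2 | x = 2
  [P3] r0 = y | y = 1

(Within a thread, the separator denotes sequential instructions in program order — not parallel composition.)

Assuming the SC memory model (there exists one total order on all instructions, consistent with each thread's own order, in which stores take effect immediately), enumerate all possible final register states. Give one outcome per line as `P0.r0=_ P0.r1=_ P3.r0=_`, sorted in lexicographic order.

P0.r0=0 P0.r1=0 P3.r0=0
P0.r0=0 P0.r1=0 P3.r0=2
P0.r0=0 P0.r1=1 P3.r0=0
P0.r0=0 P0.r1=1 P3.r0=2
P0.r0=0 P0.r1=2 P3.r0=0
P0.r0=0 P0.r1=2 P3.r0=2
P0.r0=2 P0.r1=1 P3.r0=0
P0.r0=2 P0.r1=1 P3.r0=2
P0.r0=2 P0.r1=2 P3.r0=0
P0.r0=2 P0.r1=2 P3.r0=2

outcome vector order: (P0.r0,P0.r1,P3.r0)
|SC outcomes| = 10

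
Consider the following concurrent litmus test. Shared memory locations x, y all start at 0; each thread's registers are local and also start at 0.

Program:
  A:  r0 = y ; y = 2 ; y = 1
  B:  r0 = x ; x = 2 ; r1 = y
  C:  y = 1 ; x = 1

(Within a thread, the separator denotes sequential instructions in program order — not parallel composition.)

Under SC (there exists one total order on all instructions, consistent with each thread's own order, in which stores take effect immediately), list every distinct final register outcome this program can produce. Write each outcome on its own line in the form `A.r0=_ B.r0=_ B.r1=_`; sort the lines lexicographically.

A.r0=0 B.r0=0 B.r1=0
A.r0=0 B.r0=0 B.r1=1
A.r0=0 B.r0=0 B.r1=2
A.r0=0 B.r0=1 B.r1=1
A.r0=0 B.r0=1 B.r1=2
A.r0=1 B.r0=0 B.r1=0
A.r0=1 B.r0=0 B.r1=1
A.r0=1 B.r0=0 B.r1=2
A.r0=1 B.r0=1 B.r1=1
A.r0=1 B.r0=1 B.r1=2

outcome vector order: (A.r0,B.r0,B.r1)
|SC outcomes| = 10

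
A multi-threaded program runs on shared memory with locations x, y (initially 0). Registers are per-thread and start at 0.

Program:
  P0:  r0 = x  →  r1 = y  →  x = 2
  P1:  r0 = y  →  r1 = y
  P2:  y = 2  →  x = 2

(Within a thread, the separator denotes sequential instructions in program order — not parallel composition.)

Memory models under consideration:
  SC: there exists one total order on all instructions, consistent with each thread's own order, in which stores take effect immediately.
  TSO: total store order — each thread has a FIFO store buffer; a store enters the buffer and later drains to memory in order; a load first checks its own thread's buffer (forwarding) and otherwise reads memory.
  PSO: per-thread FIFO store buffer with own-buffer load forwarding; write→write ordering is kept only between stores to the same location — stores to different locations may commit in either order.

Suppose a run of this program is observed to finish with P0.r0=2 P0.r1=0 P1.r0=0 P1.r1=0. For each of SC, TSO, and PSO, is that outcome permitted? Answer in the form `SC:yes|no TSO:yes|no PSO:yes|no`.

SC:no TSO:no PSO:yes

outcome vector order: (P0.r0,P0.r1,P1.r0,P1.r1)
[SC] allowed = {0/0/0/0; 0/0/0/2; 0/0/2/2; 0/2/0/0; 0/2/0/2; 0/2/2/2; 2/2/0/0; 2/2/0/2; 2/2/2/2}
[TSO] allowed = {0/0/0/0; 0/0/0/2; 0/0/2/2; 0/2/0/0; 0/2/0/2; 0/2/2/2; 2/2/0/0; 2/2/0/2; 2/2/2/2}
[PSO] allowed = {0/0/0/0; 0/0/0/2; 0/0/2/2; 0/2/0/0; 0/2/0/2; 0/2/2/2; 2/0/0/0; 2/0/0/2; 2/0/2/2; 2/2/0/0; 2/2/0/2; 2/2/2/2}
target 2/0/0/0 ∈ {PSO}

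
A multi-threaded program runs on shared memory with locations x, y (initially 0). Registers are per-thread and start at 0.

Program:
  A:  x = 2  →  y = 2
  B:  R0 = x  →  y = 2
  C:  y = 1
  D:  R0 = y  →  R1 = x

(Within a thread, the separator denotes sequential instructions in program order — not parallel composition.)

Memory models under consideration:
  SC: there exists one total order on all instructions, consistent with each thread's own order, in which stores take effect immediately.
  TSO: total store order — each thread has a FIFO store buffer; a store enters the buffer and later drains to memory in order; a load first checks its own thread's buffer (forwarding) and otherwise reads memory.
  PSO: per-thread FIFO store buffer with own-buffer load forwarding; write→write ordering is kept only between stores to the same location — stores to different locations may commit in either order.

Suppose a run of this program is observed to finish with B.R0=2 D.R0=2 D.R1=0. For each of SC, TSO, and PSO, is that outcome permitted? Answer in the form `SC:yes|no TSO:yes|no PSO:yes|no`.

SC:no TSO:no PSO:yes

outcome vector order: (B.R0,D.R0,D.R1)
SC: 11 outcomes — {(0,0,0) (0,0,2) (0,1,0) (0,1,2) (0,2,0) (0,2,2) (2,0,0) (2,0,2) (2,1,0) (2,1,2) (2,2,2)}
TSO: 11 outcomes — {(0,0,0) (0,0,2) (0,1,0) (0,1,2) (0,2,0) (0,2,2) (2,0,0) (2,0,2) (2,1,0) (2,1,2) (2,2,2)}
PSO: 12 outcomes — {(0,0,0) (0,0,2) (0,1,0) (0,1,2) (0,2,0) (0,2,2) (2,0,0) (2,0,2) (2,1,0) (2,1,2) (2,2,0) (2,2,2)}
target (2,2,0) ∈ {PSO}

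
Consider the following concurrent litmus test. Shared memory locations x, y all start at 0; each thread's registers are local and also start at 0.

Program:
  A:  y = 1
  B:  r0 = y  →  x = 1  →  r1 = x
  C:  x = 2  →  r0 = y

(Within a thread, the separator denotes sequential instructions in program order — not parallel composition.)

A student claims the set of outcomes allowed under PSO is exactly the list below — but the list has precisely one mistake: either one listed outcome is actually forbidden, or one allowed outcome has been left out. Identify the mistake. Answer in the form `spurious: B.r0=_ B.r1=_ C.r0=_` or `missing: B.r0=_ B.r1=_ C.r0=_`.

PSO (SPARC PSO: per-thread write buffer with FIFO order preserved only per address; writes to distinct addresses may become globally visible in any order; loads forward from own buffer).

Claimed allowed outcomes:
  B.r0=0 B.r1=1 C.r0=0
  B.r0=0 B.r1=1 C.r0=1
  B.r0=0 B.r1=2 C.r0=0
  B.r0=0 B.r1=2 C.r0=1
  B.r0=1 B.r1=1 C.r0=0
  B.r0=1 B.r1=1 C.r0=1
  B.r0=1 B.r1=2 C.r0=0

missing: B.r0=1 B.r1=2 C.r0=1

outcome vector order: (B.r0,B.r1,C.r0)
under PSO → 0/1/0 0/1/1 0/2/0 0/2/1 1/1/0 1/1/1 1/2/0 1/2/1
PSO∖claimed = {1/2/1}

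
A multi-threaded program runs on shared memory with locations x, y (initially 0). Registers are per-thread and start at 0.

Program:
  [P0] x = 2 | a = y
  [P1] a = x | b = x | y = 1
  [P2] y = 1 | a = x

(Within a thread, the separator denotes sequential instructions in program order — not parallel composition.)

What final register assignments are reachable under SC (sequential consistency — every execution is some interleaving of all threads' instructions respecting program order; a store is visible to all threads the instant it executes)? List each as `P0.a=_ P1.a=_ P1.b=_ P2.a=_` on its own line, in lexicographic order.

outcome vector order: (P0.a,P1.a,P1.b,P2.a)
|SC outcomes| = 9

P0.a=0 P1.a=0 P1.b=0 P2.a=2
P0.a=0 P1.a=0 P1.b=2 P2.a=2
P0.a=0 P1.a=2 P1.b=2 P2.a=2
P0.a=1 P1.a=0 P1.b=0 P2.a=0
P0.a=1 P1.a=0 P1.b=0 P2.a=2
P0.a=1 P1.a=0 P1.b=2 P2.a=0
P0.a=1 P1.a=0 P1.b=2 P2.a=2
P0.a=1 P1.a=2 P1.b=2 P2.a=0
P0.a=1 P1.a=2 P1.b=2 P2.a=2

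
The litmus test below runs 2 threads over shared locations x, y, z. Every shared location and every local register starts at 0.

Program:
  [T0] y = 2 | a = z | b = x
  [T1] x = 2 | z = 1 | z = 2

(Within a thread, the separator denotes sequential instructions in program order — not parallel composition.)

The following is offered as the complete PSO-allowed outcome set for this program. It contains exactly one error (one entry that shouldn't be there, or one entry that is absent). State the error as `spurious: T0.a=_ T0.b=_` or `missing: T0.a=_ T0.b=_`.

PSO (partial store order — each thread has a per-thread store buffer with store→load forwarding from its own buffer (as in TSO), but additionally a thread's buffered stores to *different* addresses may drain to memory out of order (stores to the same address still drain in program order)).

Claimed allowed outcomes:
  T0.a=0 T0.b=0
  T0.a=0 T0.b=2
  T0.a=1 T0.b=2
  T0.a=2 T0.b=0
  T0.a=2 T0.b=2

missing: T0.a=1 T0.b=0

outcome vector order: (T0.a,T0.b)
PSO: 6 outcomes — {0/0; 0/2; 1/0; 1/2; 2/0; 2/2}
PSO∖claimed = {1/0}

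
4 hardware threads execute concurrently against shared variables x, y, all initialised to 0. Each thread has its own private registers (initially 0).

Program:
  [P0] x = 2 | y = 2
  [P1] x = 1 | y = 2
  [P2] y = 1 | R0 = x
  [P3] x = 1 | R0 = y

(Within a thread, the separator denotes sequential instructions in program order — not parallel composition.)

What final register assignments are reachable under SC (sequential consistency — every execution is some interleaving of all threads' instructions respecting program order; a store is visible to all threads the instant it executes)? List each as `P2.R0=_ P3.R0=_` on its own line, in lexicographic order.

P2.R0=0 P3.R0=1
P2.R0=0 P3.R0=2
P2.R0=1 P3.R0=0
P2.R0=1 P3.R0=1
P2.R0=1 P3.R0=2
P2.R0=2 P3.R0=0
P2.R0=2 P3.R0=1
P2.R0=2 P3.R0=2

outcome vector order: (P2.R0,P3.R0)
|SC outcomes| = 8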